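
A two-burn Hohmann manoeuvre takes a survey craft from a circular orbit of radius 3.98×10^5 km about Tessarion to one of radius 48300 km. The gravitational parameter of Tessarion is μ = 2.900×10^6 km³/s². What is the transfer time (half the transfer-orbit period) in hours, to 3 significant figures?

t = 54.0 hours

The Hohmann ellipse has a_t = (r₁ + r₂)/2 = 2.2315×10^5 km.
Half the transfer-orbit period gives t = π√(a_t³/μ) = 1.945×10^5 s.
Converting: 1.945×10^5 s ÷ 3600 s/hour = 54.0 hours.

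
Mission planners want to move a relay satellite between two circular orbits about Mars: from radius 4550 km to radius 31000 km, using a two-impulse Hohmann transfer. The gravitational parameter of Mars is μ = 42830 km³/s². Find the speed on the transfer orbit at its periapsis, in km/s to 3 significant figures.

Semi-major axis of the transfer orbit: a_t = (4550 + 31000)/2 = 17775 km.
The periapsis of the transfer ellipse is at r = 4550 km.
Applying v² = μ(2/r − 1/a_t): v = 4.052 km/s.

v = 4.05 km/s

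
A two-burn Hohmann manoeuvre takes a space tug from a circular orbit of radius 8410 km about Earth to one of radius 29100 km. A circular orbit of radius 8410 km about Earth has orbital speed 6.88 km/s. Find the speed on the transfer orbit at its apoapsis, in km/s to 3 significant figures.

From the circular-orbit relation v² = μ/r at r = 8410 km: μ = v²r = (6.88)² × 8410 = 3.98082×10^5 km³/s².
Transfer-ellipse semi-major axis a_t = (r₁ + r₂)/2 = (8410 + 29100)/2 = 18755 km.
The apoapsis of the transfer ellipse is at r = 29100 km.
Vis-viva: v = √[μ(2/r − 1/a_t)] = √[3.98082×10^5 × (2/29100 − 1/18755)] = 2.477 km/s.

v = 2.48 km/s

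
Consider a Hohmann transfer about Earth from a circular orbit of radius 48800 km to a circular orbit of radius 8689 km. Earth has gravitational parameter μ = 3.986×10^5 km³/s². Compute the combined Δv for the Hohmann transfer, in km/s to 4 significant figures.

The Hohmann ellipse has a_t = (r₁ + r₂)/2 = 28744.5 km.
Circular speed at r₁: v₁ = √(μ/r₁) = √(3.986×10^5/48800) = 2.858 km/s.
On the transfer ellipse at r₁, vis-viva equation gives v_a = √[μ(2/r₁ − 1/a_t)] = 1.571 km/s.
First burn Δv₁ = |v_a − v₁| = 1.287 km/s.
Circular speed at r₂: v₂ = √(μ/r₂) = 6.773 km/s.
Transfer-orbit speed at r₂: v_p = √[μ(2/r₂ − 1/a_t)] = 8.825 km/s.
Second burn Δv₂ = |v₂ − v_p| = 2.052 km/s.
Δv = Δv₁ + Δv₂ = 1.287 + 2.052 = 3.339 km/s.

Δv = 3.339 km/s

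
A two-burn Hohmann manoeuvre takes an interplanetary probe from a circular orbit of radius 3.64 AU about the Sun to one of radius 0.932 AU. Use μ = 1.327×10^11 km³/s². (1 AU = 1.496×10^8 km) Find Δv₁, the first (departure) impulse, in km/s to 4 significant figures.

In km: r₁ = 3.64 × 1.496×10^8 = 5.44544×10^8 km; r₂ = 0.932 × 1.496×10^8 = 1.394272×10^8 km.
Transfer-ellipse semi-major axis a_t = (r₁ + r₂)/2 = (5.44544×10^8 + 1.394272×10^8)/2 = 3.419856×10^8 km.
On the circular orbit at r = 5.44544×10^8 km, v_c = √(μ/r) = 15.611 km/s.
Transfer-orbit speed at the same r (vis-viva, a = a_t): v_t = √[μ(2/r − 1/a_t)] = 9.9676 km/s.
Δv₁ = |v_t − v_c| = |9.9676 − 15.611| = 5.643 km/s.

Δv₁ = 5.643 km/s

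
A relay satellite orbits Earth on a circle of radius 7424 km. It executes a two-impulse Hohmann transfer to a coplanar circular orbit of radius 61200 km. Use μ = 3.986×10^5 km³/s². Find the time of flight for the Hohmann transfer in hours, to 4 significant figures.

Transfer-ellipse semi-major axis a_t = (r₁ + r₂)/2 = (7424 + 61200)/2 = 34312 km.
Half the transfer-orbit period gives t = π√(a_t³/μ) = 31626 s.
Converting: 31626 s ÷ 3600 s/hour = 8.785 hours.

t = 8.785 hours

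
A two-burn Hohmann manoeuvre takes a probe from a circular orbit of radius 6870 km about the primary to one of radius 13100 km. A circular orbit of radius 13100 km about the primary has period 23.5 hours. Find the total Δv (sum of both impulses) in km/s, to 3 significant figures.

Δv = 0.361 km/s

From Kepler's third law T² = 4π²r³/μ at r = 13100 km, T = 23.5 hours = 23.5 × 3600 s = 84600 s: μ = 4π²r³/T² = 12400.3 km³/s².
The Hohmann ellipse has a_t = (r₁ + r₂)/2 = 9985 km.
At r₁ the circular-orbit speed is v₁ = √(μ/r₁) = 1.3435 km/s.
On the transfer ellipse at r₁, vis-viva gives v_p = √[μ(2/r₁ − 1/a_t)] = 1.5389 km/s.
First burn Δv₁ = |v_p − v₁| = 0.1954 km/s.
At r₂, v₂ = √(μ/r₂) = 0.9729 km/s.
Transfer-orbit speed at r₂: v_a = √[μ(2/r₂ − 1/a_t)] = 0.8070 km/s.
Second burn Δv₂ = |v₂ − v_a| = 0.1659 km/s.
Δv = Δv₁ + Δv₂ = 0.1954 + 0.1659 = 0.3613 km/s.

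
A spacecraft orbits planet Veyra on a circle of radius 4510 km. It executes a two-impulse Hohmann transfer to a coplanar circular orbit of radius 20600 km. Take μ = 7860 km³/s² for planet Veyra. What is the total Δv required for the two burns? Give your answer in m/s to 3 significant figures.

Transfer-ellipse semi-major axis a_t = (r₁ + r₂)/2 = (4510 + 20600)/2 = 12555 km.
At r₁ the circular-orbit speed is v₁ = √(μ/r₁) = 1.3201 km/s.
On the transfer ellipse at r₁, vis-viva equation gives v_p = √[μ(2/r₁ − 1/a_t)] = 1.6910 km/s.
First burn Δv₁ = |v_p − v₁| = 0.3709 km/s.
Circular speed at r₂: v₂ = √(μ/r₂) = 0.6177 km/s.
Transfer-orbit speed at r₂: v_a = √[μ(2/r₂ − 1/a_t)] = 0.3702 km/s.
Second burn Δv₂ = |v₂ − v_a| = 0.2475 km/s.
Total Δv = Δv₁ + Δv₂ = 0.6184 km/s.

Δv = 618 m/s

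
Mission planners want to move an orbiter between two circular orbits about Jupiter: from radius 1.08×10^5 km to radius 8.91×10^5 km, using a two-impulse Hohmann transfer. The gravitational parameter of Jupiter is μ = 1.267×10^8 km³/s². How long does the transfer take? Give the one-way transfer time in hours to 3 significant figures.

t = 27.4 hours

Transfer-ellipse semi-major axis a_t = (r₁ + r₂)/2 = (1.080×10^5 + 8.910×10^5)/2 = 4.995×10^5 km.
Transfer time t = π√(a_t³/μ) = π√((4.995×10^5)³ / 1.267×10^8) = 98530 s.
Converting: 98530 s ÷ 3600 s/hour = 27.4 hours.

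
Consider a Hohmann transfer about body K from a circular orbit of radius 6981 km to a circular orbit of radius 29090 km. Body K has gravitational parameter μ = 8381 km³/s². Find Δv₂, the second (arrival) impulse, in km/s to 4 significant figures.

Δv₂ = 0.2028 km/s

Transfer-ellipse semi-major axis a_t = (r₁ + r₂)/2 = (6981 + 29090)/2 = 18035.5 km.
On the circular orbit at r = 29090 km, v_c = √(μ/r) = 0.53675 km/s.
Vis-viva on the transfer ellipse at r = 29090 km gives v_t = √[μ(2/r − 1/a_t)] = 0.33394 km/s.
Δv₂ = |v_t − v_c| = |0.33394 − 0.53675| = 0.2028 km/s.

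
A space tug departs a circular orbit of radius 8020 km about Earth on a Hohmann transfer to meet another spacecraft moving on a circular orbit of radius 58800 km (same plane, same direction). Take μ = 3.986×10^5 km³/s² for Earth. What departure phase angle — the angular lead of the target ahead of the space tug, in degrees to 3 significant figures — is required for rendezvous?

φ = 103°

The Hohmann ellipse has a_t = (r₁ + r₂)/2 = 33410 km.
The half-period of the transfer ellipse is t = π√(a_t³/μ) = 30387.6 s.
The target's mean motion on its circular orbit is ω₂ = √(μ/r₂³) = 4.42795×10^-5 rad/s.
Angle swept by the target during transfer: ω₂·t = 1.3455 rad = 77.09°.
The space tug traverses 180° on the transfer ellipse, so the target must lead by 180° − 77.09° = 103°.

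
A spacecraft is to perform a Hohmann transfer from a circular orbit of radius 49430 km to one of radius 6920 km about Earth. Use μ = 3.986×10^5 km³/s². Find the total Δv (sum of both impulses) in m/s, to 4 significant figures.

Δv = 3895 m/s

The Hohmann ellipse has a_t = (r₁ + r₂)/2 = 28175 km.
At r₁ the circular-orbit speed is v₁ = √(μ/r₁) = 2.8397 km/s.
On the transfer ellipse at r₁, vis-viva gives v_a = √[μ(2/r₁ − 1/a_t)] = 1.4073 km/s.
First burn Δv₁ = |v_a − v₁| = 1.432 km/s.
At r₂, v₂ = √(μ/r₂) = 7.58954 km/s.
Transfer-orbit speed at r₂: v_p = √[μ(2/r₂ − 1/a_t)] = 10.0526 km/s.
Second burn Δv₂ = |v₂ − v_p| = 2.463 km/s.
Δv = Δv₁ + Δv₂ = 1.432 + 2.463 = 3.895 km/s.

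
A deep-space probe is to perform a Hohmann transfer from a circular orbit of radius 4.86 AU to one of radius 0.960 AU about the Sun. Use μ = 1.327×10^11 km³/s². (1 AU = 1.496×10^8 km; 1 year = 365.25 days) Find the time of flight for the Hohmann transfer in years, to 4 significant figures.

In km: r₁ = 4.86 × 1.496×10^8 = 7.27056×10^8 km; r₂ = 0.960 × 1.496×10^8 = 1.43616×10^8 km.
Semi-major axis of the transfer orbit: a_t = (7.27056×10^8 + 1.43616×10^8)/2 = 4.35336×10^8 km.
Half the transfer-orbit period gives t = π√(a_t³/μ) = 7.833×10^7 s.
Converting: 7.833×10^7 s ÷ 3.15576×10^7 s/year (365.25 × 86400) = 2.482 years.

t = 2.482 years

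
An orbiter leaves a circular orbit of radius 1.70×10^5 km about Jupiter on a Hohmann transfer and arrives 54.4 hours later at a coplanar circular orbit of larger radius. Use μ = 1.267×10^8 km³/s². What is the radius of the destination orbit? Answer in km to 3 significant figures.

r₂ = 1.41×10^6 km

Transfer time t = 54.4 hours = 1.9584×10^5 s, and t = π√(a_t³/μ).
So a_t = (μ t²/π²)^(1/3) = (1.267×10^8 × (1.9584×10^5)² / π²)^(1/3) = 7.8964×10^5 km.
Since a_t = (r₁ + r₂)/2, r₂ = 2a_t − r₁ = 2×7.8964×10^5 − 1.700×10^5 = 1.40928×10^6 km.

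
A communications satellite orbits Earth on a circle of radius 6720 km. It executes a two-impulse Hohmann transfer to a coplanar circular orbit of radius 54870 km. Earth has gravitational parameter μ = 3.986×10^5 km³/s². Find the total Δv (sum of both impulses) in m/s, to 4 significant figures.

Δv = 4015 m/s

Transfer-ellipse semi-major axis a_t = (r₁ + r₂)/2 = (6720 + 54870)/2 = 30795 km.
At r₁ the circular-orbit speed is v₁ = √(μ/r₁) = 7.70165 km/s.
Transfer-orbit speed at r₁ (vis-viva): v_p = √[μ(2/r₁ − 1/a_t)] = 10.2804 km/s.
First burn Δv₁ = |v_p − v₁| = 2.579 km/s.
Circular speed at r₂: v₂ = √(μ/r₂) = 2.695 km/s.
Transfer-orbit speed at r₂: v_a = √[μ(2/r₂ − 1/a_t)] = 1.259 km/s.
Second burn Δv₂ = |v₂ − v_a| = 1.436 km/s.
Δv = Δv₁ + Δv₂ = 2.579 + 1.436 = 4.015 km/s.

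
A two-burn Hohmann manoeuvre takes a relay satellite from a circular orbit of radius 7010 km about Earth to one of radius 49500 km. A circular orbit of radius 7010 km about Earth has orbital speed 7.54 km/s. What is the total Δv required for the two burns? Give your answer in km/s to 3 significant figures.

From the circular-orbit relation v² = μ/r at r = 7010 km: μ = v²r = (7.54)² × 7010 = 3.98530×10^5 km³/s².
The Hohmann ellipse has a_t = (r₁ + r₂)/2 = 28255 km.
At r₁ the circular-orbit speed is v₁ = √(μ/r₁) = 7.540 km/s.
On the transfer ellipse at r₁, vis-viva equation gives v_p = √[μ(2/r₁ − 1/a_t)] = 9.980 km/s.
First burn Δv₁ = |v_p − v₁| = 2.440 km/s.
Circular speed at r₂: v₂ = √(μ/r₂) = 2.837 km/s.
Transfer-orbit speed at r₂: v_a = √[μ(2/r₂ − 1/a_t)] = 1.413 km/s.
Second burn Δv₂ = |v₂ − v_a| = 1.424 km/s.
Total Δv = Δv₁ + Δv₂ = 3.864 km/s.

Δv = 3.86 km/s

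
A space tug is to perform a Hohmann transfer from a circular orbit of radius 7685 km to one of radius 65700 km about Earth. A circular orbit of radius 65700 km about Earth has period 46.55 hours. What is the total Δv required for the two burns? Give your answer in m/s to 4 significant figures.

Δv = 3771 m/s

From Kepler's third law T² = 4π²r³/μ at r = 65700 km, T = 46.55 hours = 46.55 × 3600 s = 1.6758×10^5 s: μ = 4π²r³/T² = 3.98668×10^5 km³/s².
The Hohmann ellipse has a_t = (r₁ + r₂)/2 = 36692.5 km.
At r₁ the circular-orbit speed is v₁ = √(μ/r₁) = 7.203 km/s.
On the transfer ellipse at r₁, vis-viva gives v_p = √[μ(2/r₁ − 1/a_t)] = 9.638 km/s.
First burn Δv₁ = |v_p − v₁| = 2.435 km/s.
Circular speed at r₂: v₂ = √(μ/r₂) = 2.463 km/s.
Transfer-orbit speed at r₂: v_a = √[μ(2/r₂ − 1/a_t)] = 1.127 km/s.
Second burn Δv₂ = |v₂ − v_a| = 1.336 km/s.
Total Δv = Δv₁ + Δv₂ = 3.771 km/s.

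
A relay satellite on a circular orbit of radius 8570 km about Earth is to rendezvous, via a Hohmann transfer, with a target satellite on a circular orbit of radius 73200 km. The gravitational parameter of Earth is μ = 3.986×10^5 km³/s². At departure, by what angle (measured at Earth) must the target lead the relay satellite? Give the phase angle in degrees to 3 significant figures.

Transfer-ellipse semi-major axis a_t = (r₁ + r₂)/2 = (8570 + 73200)/2 = 40885 km.
The half-period of the transfer ellipse is t = π√(a_t³/μ) = 41136 s.
Target angular speed ω₂ = √(μ/r₂³) = 3.1879×10^-5 rad/s.
Angle swept by the target during transfer: ω₂·t = 1.3114 rad = 75.14°.
The relay satellite traverses 180° on the transfer ellipse, so the target must lead by 180° − 75.14° = 105°.

φ = 105°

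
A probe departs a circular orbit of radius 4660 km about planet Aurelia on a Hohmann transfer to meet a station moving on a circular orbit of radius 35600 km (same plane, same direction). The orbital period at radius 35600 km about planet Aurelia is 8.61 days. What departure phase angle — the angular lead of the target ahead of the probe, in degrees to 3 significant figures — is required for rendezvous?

φ = 103°

From Kepler's third law T² = 4π²r³/μ at r = 35600 km, T = 8.61 days = 8.61 × 86400 s = 7.43904×10^5 s: μ = 4π²r³/T² = 3218.67 km³/s².
Transfer-ellipse semi-major axis a_t = (r₁ + r₂)/2 = (4660 + 35600)/2 = 20130 km.
The half-period of the transfer ellipse is t = π√(a_t³/μ) = 1.5815×10^5 s.
Target angular speed ω₂ = √(μ/r₂³) = 8.4462×10^-6 rad/s.
Angle swept by the target during transfer: ω₂·t = 1.3358 rad = 76.54°.
The probe traverses 180° on the transfer ellipse, so the target must lead by 180° − 76.54° = 103°.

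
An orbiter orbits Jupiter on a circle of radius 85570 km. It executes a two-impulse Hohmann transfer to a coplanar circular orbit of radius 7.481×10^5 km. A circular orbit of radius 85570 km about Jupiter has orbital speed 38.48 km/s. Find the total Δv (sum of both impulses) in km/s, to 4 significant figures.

Δv = 20.19 km/s

From the circular-orbit relation v² = μ/r at r = 85570 km: μ = v²r = (38.48)² × 85570 = 1.26704×10^8 km³/s².
The Hohmann ellipse has a_t = (r₁ + r₂)/2 = 4.16835×10^5 km.
Circular speed at r₁: v₁ = √(μ/r₁) = √(1.26704×10^8/85570) = 38.48 km/s.
On the transfer ellipse at r₁, vis-viva gives v_p = √[μ(2/r₁ − 1/a_t)] = 51.55 km/s.
First burn Δv₁ = |v_p − v₁| = 13.07 km/s.
At r₂, v₂ = √(μ/r₂) = 13.0142 km/s.
Transfer-orbit speed at r₂: v_a = √[μ(2/r₂ − 1/a_t)] = 5.89651 km/s.
Second burn Δv₂ = |v₂ − v_a| = 7.118 km/s.
Total Δv = Δv₁ + Δv₂ = 20.19 km/s.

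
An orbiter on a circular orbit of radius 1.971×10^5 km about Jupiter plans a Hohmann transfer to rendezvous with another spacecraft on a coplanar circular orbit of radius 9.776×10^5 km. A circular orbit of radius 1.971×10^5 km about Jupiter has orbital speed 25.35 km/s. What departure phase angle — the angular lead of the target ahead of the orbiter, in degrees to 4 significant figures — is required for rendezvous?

φ = 96.17°

From the circular-orbit relation v² = μ/r at r = 1.971×10^5 km: μ = v²r = (25.35)² × 1.971×10^5 = 1.26661×10^8 km³/s².
The Hohmann ellipse has a_t = (r₁ + r₂)/2 = 5.8735×10^5 km.
The half-period of the transfer ellipse is t = π√(a_t³/μ) = 1.25653×10^5 s.
Target angular speed ω₂ = √(μ/r₂³) = 1.16434×10^-5 rad/s.
Angle swept by the target during transfer: ω₂·t = 1.46303 rad = 83.83°.
The orbiter traverses 180° on the transfer ellipse, so the target must lead by 180° − 83.83° = 96.17°.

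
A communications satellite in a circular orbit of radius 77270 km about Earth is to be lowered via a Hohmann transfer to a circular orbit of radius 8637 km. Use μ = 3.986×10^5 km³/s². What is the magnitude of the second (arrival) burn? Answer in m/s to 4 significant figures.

Δv₂ = 2318 m/s

Semi-major axis of the transfer orbit: a_t = (77270 + 8637)/2 = 42953.5 km.
On the circular orbit at r = 8637 km, v_c = √(μ/r) = 6.7934 km/s.
Vis-viva on the transfer ellipse at r = 8637 km gives v_t = √[μ(2/r − 1/a_t)] = 9.1116 km/s.
Δv₂ = |v_t − v_c| = |9.1116 − 6.7934| = 2.318 km/s.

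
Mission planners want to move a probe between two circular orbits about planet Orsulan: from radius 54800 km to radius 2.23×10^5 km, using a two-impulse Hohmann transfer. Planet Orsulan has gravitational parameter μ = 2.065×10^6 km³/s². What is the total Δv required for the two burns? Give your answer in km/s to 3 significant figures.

Semi-major axis of the transfer orbit: a_t = (54800 + 2.230×10^5)/2 = 1.389×10^5 km.
Circular speed at r₁: v₁ = √(μ/r₁) = √(2.065×10^6/54800) = 6.139 km/s.
On the transfer ellipse at r₁, vis-viva equation gives v_p = √[μ(2/r₁ − 1/a_t)] = 7.778 km/s.
First burn Δv₁ = |v_p − v₁| = 1.639 km/s.
Circular speed at r₂: v₂ = √(μ/r₂) = 3.043 km/s.
Transfer-orbit speed at r₂: v_a = √[μ(2/r₂ − 1/a_t)] = 1.911 km/s.
Second burn Δv₂ = |v₂ − v_a| = 1.132 km/s.
Δv = Δv₁ + Δv₂ = 1.639 + 1.132 = 2.771 km/s.

Δv = 2.77 km/s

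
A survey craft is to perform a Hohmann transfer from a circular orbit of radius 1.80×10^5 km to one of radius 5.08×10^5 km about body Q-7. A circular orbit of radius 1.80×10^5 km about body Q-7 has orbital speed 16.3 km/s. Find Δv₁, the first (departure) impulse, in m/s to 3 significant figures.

Δv₁ = 3510 m/s

From the circular-orbit relation v² = μ/r at r = 1.80×10^5 km: μ = v²r = (16.3)² × 1.80×10^5 = 4.78242×10^7 km³/s².
Semi-major axis of the transfer orbit: a_t = (1.800×10^5 + 5.080×10^5)/2 = 3.440×10^5 km.
Circular speed at r = 1.800×10^5 km: v_c = √(μ/r) = 16.300 km/s.
Transfer-orbit speed at the same r (vis-viva, a = a_t): v_t = √[μ(2/r − 1/a_t)] = 19.808 km/s.
Δv₁ = |v_t − v_c| = |19.808 − 16.300| = 3.508 km/s.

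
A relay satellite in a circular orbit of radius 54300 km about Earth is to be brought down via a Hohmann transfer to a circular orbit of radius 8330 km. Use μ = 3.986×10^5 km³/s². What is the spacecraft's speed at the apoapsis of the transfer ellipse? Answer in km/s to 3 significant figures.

v = 1.40 km/s

Semi-major axis of the transfer orbit: a_t = (54300 + 8330)/2 = 31315 km.
The apoapsis of the transfer ellipse is at r = 54300 km.
From the vis-viva equation, v = √[μ(2/r − 1/a_t)] = 1.397 km/s.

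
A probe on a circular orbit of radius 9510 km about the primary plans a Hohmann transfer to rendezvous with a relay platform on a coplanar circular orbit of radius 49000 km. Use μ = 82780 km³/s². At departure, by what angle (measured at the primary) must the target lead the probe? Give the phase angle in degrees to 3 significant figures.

Semi-major axis of the transfer orbit: a_t = (9510 + 49000)/2 = 29255 km.
Transfer time t = π√(a_t³/μ) = 54637 s.
The target's mean motion on its circular orbit is ω₂ = √(μ/r₂³) = 2.6526×10^-5 rad/s.
Angle swept by the target during transfer: ω₂·t = 1.4493 rad = 83.04°.
The probe traverses 180° on the transfer ellipse, so the target must lead by 180° − 83.04° = 97.0°.

φ = 97.0°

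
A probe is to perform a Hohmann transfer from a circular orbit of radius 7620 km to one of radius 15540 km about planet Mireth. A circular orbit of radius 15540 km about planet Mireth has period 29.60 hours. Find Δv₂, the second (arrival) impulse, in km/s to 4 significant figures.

From Kepler's third law T² = 4π²r³/μ at r = 15540 km, T = 29.60 hours = 29.60 × 3600 s = 1.0656×10^5 s: μ = 4π²r³/T² = 13047.4 km³/s².
The Hohmann ellipse has a_t = (r₁ + r₂)/2 = 11580 km.
On the circular orbit at r = 15540 km, v_c = √(μ/r) = 0.9163 km/s.
Vis-viva on the transfer ellipse at r = 15540 km gives v_t = √[μ(2/r − 1/a_t)] = 0.7433 km/s.
Δv₂ = |v_t − v_c| = |0.7433 − 0.9163| = 0.1730 km/s.

Δv₂ = 0.1730 km/s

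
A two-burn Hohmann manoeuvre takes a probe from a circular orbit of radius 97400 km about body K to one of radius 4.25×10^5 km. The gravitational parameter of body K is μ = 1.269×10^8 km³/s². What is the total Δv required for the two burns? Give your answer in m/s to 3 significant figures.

Transfer-ellipse semi-major axis a_t = (r₁ + r₂)/2 = (97400 + 4.250×10^5)/2 = 2.612×10^5 km.
At r₁ the circular-orbit speed is v₁ = √(μ/r₁) = 36.095356 km/s.
On the transfer ellipse at r₁, vis-viva gives v_p = √[μ(2/r₁ − 1/a_t)] = 46.042533 km/s.
First burn Δv₁ = |v_p − v₁| = 9.94718 km/s.
At r₂, v₂ = √(μ/r₂) = 17.27971 km/s.
Transfer-orbit speed at r₂: v_a = √[μ(2/r₂ − 1/a_t)] = 10.55187 km/s.
Second burn Δv₂ = |v₂ − v_a| = 6.72784 km/s.
Δv = Δv₁ + Δv₂ = 9.94718 + 6.72784 = 16.68 km/s.

Δv = 16700 m/s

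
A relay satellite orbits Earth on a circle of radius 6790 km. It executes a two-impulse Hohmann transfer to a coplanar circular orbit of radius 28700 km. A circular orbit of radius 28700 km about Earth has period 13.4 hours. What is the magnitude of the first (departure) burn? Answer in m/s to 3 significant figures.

Δv₁ = 2090 m/s

From Kepler's third law T² = 4π²r³/μ at r = 28700 km, T = 13.4 hours = 13.4 × 3600 s = 48240 s: μ = 4π²r³/T² = 4.01043×10^5 km³/s².
Transfer-ellipse semi-major axis a_t = (r₁ + r₂)/2 = (6790 + 28700)/2 = 17745 km.
On the circular orbit at r = 6790 km, v_c = √(μ/r) = 7.685 km/s.
Vis-viva on the transfer ellipse at r = 6790 km gives v_t = √[μ(2/r − 1/a_t)] = 9.774 km/s.
Δv₁ = |v_t − v_c| = |9.774 − 7.685| = 2.089 km/s.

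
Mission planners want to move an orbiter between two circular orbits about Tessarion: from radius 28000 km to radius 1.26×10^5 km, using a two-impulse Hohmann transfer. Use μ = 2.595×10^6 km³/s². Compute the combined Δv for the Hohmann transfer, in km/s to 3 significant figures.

Δv = 4.49 km/s

The Hohmann ellipse has a_t = (r₁ + r₂)/2 = 77000 km.
At r₁ the circular-orbit speed is v₁ = √(μ/r₁) = 9.626971 km/s.
Transfer-orbit speed at r₁ (v² = μ(2/r − 1/a)): v_p = √[μ(2/r₁ − 1/a_t)] = 12.31486 km/s.
First burn Δv₁ = |v_p − v₁| = 2.68789 km/s.
Circular speed at r₂: v₂ = √(μ/r₂) = 4.53820 km/s.
Transfer-orbit speed at r₂: v_a = √[μ(2/r₂ − 1/a_t)] = 2.73664 km/s.
Second burn Δv₂ = |v₂ − v_a| = 1.80156 km/s.
Total Δv = Δv₁ + Δv₂ = 4.489 km/s.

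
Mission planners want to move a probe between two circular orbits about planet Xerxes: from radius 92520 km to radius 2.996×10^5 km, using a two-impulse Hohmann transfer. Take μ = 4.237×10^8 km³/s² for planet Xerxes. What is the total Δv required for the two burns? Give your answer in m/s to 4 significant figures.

Δv = 27750 m/s

Transfer-ellipse semi-major axis a_t = (r₁ + r₂)/2 = (92520 + 2.996×10^5)/2 = 1.9606×10^5 km.
Circular speed at r₁: v₁ = √(μ/r₁) = √(4.237×10^8/92520) = 67.67 km/s.
On the transfer ellipse at r₁, vis-viva gives v_p = √[μ(2/r₁ − 1/a_t)] = 83.65 km/s.
First burn Δv₁ = |v_p − v₁| = 15.98 km/s.
Circular speed at r₂: v₂ = √(μ/r₂) = 37.606 km/s.
Transfer-orbit speed at r₂: v_a = √[μ(2/r₂ − 1/a_t)] = 25.833 km/s.
Second burn Δv₂ = |v₂ − v_a| = 11.77 km/s.
Total Δv = Δv₁ + Δv₂ = 27.75 km/s.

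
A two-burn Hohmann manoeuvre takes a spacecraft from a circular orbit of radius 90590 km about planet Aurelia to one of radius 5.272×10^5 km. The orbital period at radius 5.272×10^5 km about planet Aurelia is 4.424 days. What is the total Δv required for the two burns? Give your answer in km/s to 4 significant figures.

From Kepler's third law T² = 4π²r³/μ at r = 5.272×10^5 km, T = 4.424 days = 4.424 × 86400 s = 3.822336×10^5 s: μ = 4π²r³/T² = 3.95939×10^7 km³/s².
Semi-major axis of the transfer orbit: a_t = (90590 + 5.272×10^5)/2 = 3.08895×10^5 km.
At r₁ the circular-orbit speed is v₁ = √(μ/r₁) = 20.906 km/s.
Transfer-orbit speed at r₁ (vis-viva equation): v_p = √[μ(2/r₁ − 1/a_t)] = 27.312 km/s.
First burn Δv₁ = |v_p − v₁| = 6.406 km/s.
Circular speed at r₂: v₂ = √(μ/r₂) = 8.666 km/s.
Transfer-orbit speed at r₂: v_a = √[μ(2/r₂ − 1/a_t)] = 4.693 km/s.
Second burn Δv₂ = |v₂ − v_a| = 3.973 km/s.
Δv = Δv₁ + Δv₂ = 6.406 + 3.973 = 10.38 km/s.

Δv = 10.38 km/s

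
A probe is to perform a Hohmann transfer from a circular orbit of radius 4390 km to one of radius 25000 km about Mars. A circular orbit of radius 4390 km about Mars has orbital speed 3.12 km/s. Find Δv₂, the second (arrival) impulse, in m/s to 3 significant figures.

From the circular-orbit relation v² = μ/r at r = 4390 km: μ = v²r = (3.12)² × 4390 = 42734.0 km³/s².
The Hohmann ellipse has a_t = (r₁ + r₂)/2 = 14695 km.
Circular speed at r = 25000 km: v_c = √(μ/r) = 1.3074 km/s.
Vis-viva on the transfer ellipse at r = 25000 km gives v_t = √[μ(2/r − 1/a_t)] = 0.71460 km/s.
Δv₂ = |v_t − v_c| = |0.71460 − 1.3074| = 0.5928 km/s.

Δv₂ = 593 m/s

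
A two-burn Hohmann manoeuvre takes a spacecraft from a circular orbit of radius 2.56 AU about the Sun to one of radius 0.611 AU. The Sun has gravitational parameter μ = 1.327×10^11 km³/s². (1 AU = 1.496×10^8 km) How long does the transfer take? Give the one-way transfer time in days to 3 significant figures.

t = 365 days

In km: r₁ = 2.56 × 1.496×10^8 = 3.82976×10^8 km; r₂ = 0.611 × 1.496×10^8 = 9.14056×10^7 km.
Transfer-ellipse semi-major axis a_t = (r₁ + r₂)/2 = (3.82976×10^8 + 9.14056×10^7)/2 = 2.371908×10^8 km.
Transfer time t = π√(a_t³/μ) = π√((2.371908×10^8)³ / 1.327×10^11) = 3.150×10^7 s.
Converting: 3.150×10^7 s ÷ 86400 s/day = 365 days.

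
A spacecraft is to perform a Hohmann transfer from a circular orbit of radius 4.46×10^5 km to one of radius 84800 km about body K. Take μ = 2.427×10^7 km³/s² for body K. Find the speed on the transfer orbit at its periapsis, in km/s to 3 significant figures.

v = 21.9 km/s

The Hohmann ellipse has a_t = (r₁ + r₂)/2 = 2.654×10^5 km.
At periapsis, r = 84800 km.
Applying v² = μ(2/r − 1/a_t): v = 21.93 km/s.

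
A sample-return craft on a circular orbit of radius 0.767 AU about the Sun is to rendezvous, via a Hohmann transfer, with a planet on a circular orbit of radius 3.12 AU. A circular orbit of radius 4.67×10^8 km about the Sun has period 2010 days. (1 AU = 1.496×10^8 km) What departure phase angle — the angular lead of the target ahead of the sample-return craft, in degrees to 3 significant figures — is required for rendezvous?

From Kepler's third law T² = 4π²r³/μ at r = 4.67×10^8 km, T = 2010 days = 2010 × 86400 s = 1.73664×10^8 s: μ = 4π²r³/T² = 1.33319×10^11 km³/s².
In km: r₁ = 0.767 × 1.496×10^8 = 1.147432×10^8 km; r₂ = 3.12 × 1.496×10^8 = 4.66752×10^8 km.
The Hohmann ellipse has a_t = (r₁ + r₂)/2 = 2.907476×10^8 km.
Transfer time t = π√(a_t³/μ) = 4.2656×10^7 s.
Target angular speed ω₂ = √(μ/r₂³) = 3.6209×10^-8 rad/s.
Angle swept by the target during transfer: ω₂·t = 1.5445 rad = 88.49°.
Arrival is 180° from departure on the ellipse, so φ = 180° − 88.49° = 91.5°.

φ = 91.5°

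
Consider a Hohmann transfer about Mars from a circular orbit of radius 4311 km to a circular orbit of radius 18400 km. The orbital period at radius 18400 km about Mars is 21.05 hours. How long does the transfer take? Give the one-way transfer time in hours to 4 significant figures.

From Kepler's third law T² = 4π²r³/μ at r = 18400 km, T = 21.05 hours = 21.05 × 3600 s = 75780 s: μ = 4π²r³/T² = 42825.7 km³/s².
The Hohmann ellipse has a_t = (r₁ + r₂)/2 = 11355.5 km.
Half the transfer-orbit period gives t = π√(a_t³/μ) = 18370 s.
Converting: 18370 s ÷ 3600 s/hour = 5.103 hours.

t = 5.103 hours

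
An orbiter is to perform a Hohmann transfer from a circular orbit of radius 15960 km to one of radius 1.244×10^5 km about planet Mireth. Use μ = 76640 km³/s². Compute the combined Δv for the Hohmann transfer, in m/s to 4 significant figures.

Δv = 1137 m/s

Semi-major axis of the transfer orbit: a_t = (15960 + 1.244×10^5)/2 = 70180 km.
Circular speed at r₁: v₁ = √(μ/r₁) = √(76640/15960) = 2.1913 km/s.
On the transfer ellipse at r₁, vis-viva equation gives v_p = √[μ(2/r₁ − 1/a_t)] = 2.9175 km/s.
First burn Δv₁ = |v_p − v₁| = 0.7262 km/s.
Circular speed at r₂: v₂ = √(μ/r₂) = 0.7849 km/s.
Transfer-orbit speed at r₂: v_a = √[μ(2/r₂ − 1/a_t)] = 0.3743 km/s.
Second burn Δv₂ = |v₂ − v_a| = 0.4106 km/s.
Δv = Δv₁ + Δv₂ = 0.7262 + 0.4106 = 1.137 km/s.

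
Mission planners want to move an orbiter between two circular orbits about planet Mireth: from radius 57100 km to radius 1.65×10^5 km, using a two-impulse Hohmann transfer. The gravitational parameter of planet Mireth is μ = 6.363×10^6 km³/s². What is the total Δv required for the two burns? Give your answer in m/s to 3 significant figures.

Semi-major axis of the transfer orbit: a_t = (57100 + 1.650×10^5)/2 = 1.1105×10^5 km.
At r₁ the circular-orbit speed is v₁ = √(μ/r₁) = 10.5563 km/s.
On the transfer ellipse at r₁, v² = μ(2/r − 1/a) gives v_p = √[μ(2/r₁ − 1/a_t)] = 12.8675 km/s.
First burn Δv₁ = |v_p − v₁| = 2.311 km/s.
Circular speed at r₂: v₂ = √(μ/r₂) = 6.210 km/s.
Transfer-orbit speed at r₂: v_a = √[μ(2/r₂ − 1/a_t)] = 4.453 km/s.
Second burn Δv₂ = |v₂ − v_a| = 1.757 km/s.
Δv = Δv₁ + Δv₂ = 2.311 + 1.757 = 4.068 km/s.

Δv = 4070 m/s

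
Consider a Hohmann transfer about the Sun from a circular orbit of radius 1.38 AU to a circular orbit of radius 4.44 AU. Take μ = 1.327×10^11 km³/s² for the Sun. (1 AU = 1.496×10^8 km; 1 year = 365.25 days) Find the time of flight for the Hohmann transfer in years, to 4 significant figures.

In km: r₁ = 1.38 × 1.496×10^8 = 2.06448×10^8 km; r₂ = 4.44 × 1.496×10^8 = 6.64224×10^8 km.
Transfer-ellipse semi-major axis a_t = (r₁ + r₂)/2 = (2.06448×10^8 + 6.64224×10^8)/2 = 4.35336×10^8 km.
Transfer time t = π√(a_t³/μ) = π√((4.35336×10^8)³ / 1.327×10^11) = 7.833×10^7 s.
Converting: 7.833×10^7 s ÷ 3.15576×10^7 s/year (365.25 × 86400) = 2.482 years.

t = 2.482 years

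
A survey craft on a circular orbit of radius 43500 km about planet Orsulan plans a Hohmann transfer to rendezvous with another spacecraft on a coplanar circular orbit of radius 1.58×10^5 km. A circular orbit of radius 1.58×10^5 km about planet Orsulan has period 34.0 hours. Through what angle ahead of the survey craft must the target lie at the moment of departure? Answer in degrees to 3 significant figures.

From Kepler's third law T² = 4π²r³/μ at r = 1.58×10^5 km, T = 34.0 hours = 34.0 × 3600 s = 1.224×10^5 s: μ = 4π²r³/T² = 1.03937×10^7 km³/s².
Semi-major axis of the transfer orbit: a_t = (43500 + 1.580×10^5)/2 = 1.0075×10^5 km.
The half-period of the transfer ellipse is t = π√(a_t³/μ) = 31162.6 s.
The target's mean motion on its circular orbit is ω₂ = √(μ/r₂³) = 5.13332×10^-5 rad/s.
Angle swept by the target during transfer: ω₂·t = 1.59968 rad = 91.655°.
The survey craft traverses 180° on the transfer ellipse, so the target must lead by 180° − 91.655° = 88.3°.

φ = 88.3°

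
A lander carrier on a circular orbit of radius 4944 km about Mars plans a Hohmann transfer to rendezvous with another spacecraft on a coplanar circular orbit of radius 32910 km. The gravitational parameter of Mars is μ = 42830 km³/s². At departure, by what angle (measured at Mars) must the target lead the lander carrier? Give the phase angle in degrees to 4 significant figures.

φ = 101.5°

The Hohmann ellipse has a_t = (r₁ + r₂)/2 = 18927 km.
The half-period of the transfer ellipse is t = π√(a_t³/μ) = 39527 s.
Target angular speed ω₂ = √(μ/r₂³) = 3.4664×10^-5 rad/s.
Angle swept by the target during transfer: ω₂·t = 1.3702 rad = 78.51°.
The lander carrier traverses 180° on the transfer ellipse, so the target must lead by 180° − 78.51° = 101.5°.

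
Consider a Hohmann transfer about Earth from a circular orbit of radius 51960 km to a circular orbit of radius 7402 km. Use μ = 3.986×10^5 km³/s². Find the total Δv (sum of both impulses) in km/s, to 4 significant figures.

The Hohmann ellipse has a_t = (r₁ + r₂)/2 = 29681 km.
Circular speed at r₁: v₁ = √(μ/r₁) = √(3.986×10^5/51960) = 2.770 km/s.
On the transfer ellipse at r₁, vis-viva gives v_a = √[μ(2/r₁ − 1/a_t)] = 1.383 km/s.
First burn Δv₁ = |v_a − v₁| = 1.387 km/s.
At r₂, v₂ = √(μ/r₂) = 7.338 km/s.
Transfer-orbit speed at r₂: v_p = √[μ(2/r₂ − 1/a_t)] = 9.709 km/s.
Second burn Δv₂ = |v₂ − v_p| = 2.371 km/s.
Total Δv = Δv₁ + Δv₂ = 3.758 km/s.

Δv = 3.758 km/s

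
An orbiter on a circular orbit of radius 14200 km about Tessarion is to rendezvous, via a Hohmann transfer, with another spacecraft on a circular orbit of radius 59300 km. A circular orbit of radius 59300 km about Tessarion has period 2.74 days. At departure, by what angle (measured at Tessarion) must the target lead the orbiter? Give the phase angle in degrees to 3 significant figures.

From Kepler's third law T² = 4π²r³/μ at r = 59300 km, T = 2.74 days = 2.74 × 86400 s = 2.36736×10^5 s: μ = 4π²r³/T² = 1.46891×10^5 km³/s².
Transfer-ellipse semi-major axis a_t = (r₁ + r₂)/2 = (14200 + 59300)/2 = 36750 km.
Transfer time t = π√(a_t³/μ) = 57750 s.
Target angular speed ω₂ = √(μ/r₂³) = 2.654×10^-5 rad/s.
Angle swept by the target during transfer: ω₂·t = 1.5327 rad = 87.82°.
Arrival is 180° from departure on the ellipse, so φ = 180° − 87.82° = 92.2°.

φ = 92.2°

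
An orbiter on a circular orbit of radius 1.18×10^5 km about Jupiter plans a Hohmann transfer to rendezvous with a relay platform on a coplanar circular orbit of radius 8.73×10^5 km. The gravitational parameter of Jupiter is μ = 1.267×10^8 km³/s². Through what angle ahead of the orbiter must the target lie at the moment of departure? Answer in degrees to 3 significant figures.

φ = 103°

The Hohmann ellipse has a_t = (r₁ + r₂)/2 = 4.955×10^5 km.
The half-period of the transfer ellipse is t = π√(a_t³/μ) = 97350 s.
The target's mean motion on its circular orbit is ω₂ = √(μ/r₂³) = 1.380×10^-5 rad/s.
Angle swept by the target during transfer: ω₂·t = 1.3434 rad = 76.97°.
Arrival is 180° from departure on the ellipse, so φ = 180° − 76.97° = 103°.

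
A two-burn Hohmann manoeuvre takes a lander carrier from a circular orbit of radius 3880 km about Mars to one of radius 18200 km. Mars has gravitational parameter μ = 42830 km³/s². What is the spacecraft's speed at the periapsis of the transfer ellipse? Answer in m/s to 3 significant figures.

v = 4270 m/s

The Hohmann ellipse has a_t = (r₁ + r₂)/2 = 11040 km.
At periapsis, r = 3880 km.
From the vis-viva equation, v = √[μ(2/r − 1/a_t)] = 4.266 km/s.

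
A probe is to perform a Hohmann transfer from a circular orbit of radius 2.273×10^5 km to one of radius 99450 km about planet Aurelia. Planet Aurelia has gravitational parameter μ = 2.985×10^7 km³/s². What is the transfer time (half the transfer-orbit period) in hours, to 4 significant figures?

Transfer-ellipse semi-major axis a_t = (r₁ + r₂)/2 = (2.273×10^5 + 99450)/2 = 1.63375×10^5 km.
Half the transfer-orbit period gives t = π√(a_t³/μ) = 37970 s.
Converting: 37970 s ÷ 3600 s/hour = 10.55 hours.

t = 10.55 hours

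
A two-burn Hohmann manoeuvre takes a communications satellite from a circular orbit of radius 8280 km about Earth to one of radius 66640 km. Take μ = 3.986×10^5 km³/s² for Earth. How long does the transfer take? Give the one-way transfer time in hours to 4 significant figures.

t = 10.02 hours

Semi-major axis of the transfer orbit: a_t = (8280 + 66640)/2 = 37460 km.
By Kepler's third law the transfer-orbit period is T = 2π√(a_t³/μ), so t = T/2 = 36080 s.
Converting: 36080 s ÷ 3600 s/hour = 10.02 hours.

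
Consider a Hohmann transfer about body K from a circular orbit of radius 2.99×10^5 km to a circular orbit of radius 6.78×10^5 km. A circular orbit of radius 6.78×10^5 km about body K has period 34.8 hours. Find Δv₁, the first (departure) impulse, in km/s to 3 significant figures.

From Kepler's third law T² = 4π²r³/μ at r = 6.78×10^5 km, T = 34.8 hours = 34.8 × 3600 s = 1.2528×10^5 s: μ = 4π²r³/T² = 7.83945×10^8 km³/s².
Semi-major axis of the transfer orbit: a_t = (2.990×10^5 + 6.780×10^5)/2 = 4.885×10^5 km.
On the circular orbit at r = 2.990×10^5 km, v_c = √(μ/r) = 51.20 km/s.
Vis-viva on the transfer ellipse at r = 2.990×10^5 km gives v_t = √[μ(2/r − 1/a_t)] = 60.32 km/s.
Δv₁ = |v_t − v_c| = |60.32 − 51.20| = 9.120 km/s.

Δv₁ = 9.12 km/s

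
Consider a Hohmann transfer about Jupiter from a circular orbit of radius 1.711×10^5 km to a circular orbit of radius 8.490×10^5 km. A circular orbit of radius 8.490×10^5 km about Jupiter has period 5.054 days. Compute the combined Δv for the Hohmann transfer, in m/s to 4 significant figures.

Δv = 13040 m/s

From Kepler's third law T² = 4π²r³/μ at r = 8.490×10^5 km, T = 5.054 days = 5.054 × 86400 s = 4.366656×10^5 s: μ = 4π²r³/T² = 1.26702×10^8 km³/s².
Transfer-ellipse semi-major axis a_t = (r₁ + r₂)/2 = (1.711×10^5 + 8.490×10^5)/2 = 5.1005×10^5 km.
Circular speed at r₁: v₁ = √(μ/r₁) = √(1.26702×10^8/1.711×10^5) = 27.2124 km/s.
On the transfer ellipse at r₁, vis-viva gives v_p = √[μ(2/r₁ − 1/a_t)] = 35.1087 km/s.
First burn Δv₁ = |v_p − v₁| = 7.896 km/s.
At r₂, v₂ = √(μ/r₂) = 12.2163 km/s.
Transfer-orbit speed at r₂: v_a = √[μ(2/r₂ − 1/a_t)] = 7.07550 km/s.
Second burn Δv₂ = |v₂ − v_a| = 5.141 km/s.
Total Δv = Δv₁ + Δv₂ = 13.04 km/s.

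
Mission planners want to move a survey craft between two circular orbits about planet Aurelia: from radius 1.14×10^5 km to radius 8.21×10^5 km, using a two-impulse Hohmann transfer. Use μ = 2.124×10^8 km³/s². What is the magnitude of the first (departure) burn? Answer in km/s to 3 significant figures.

Δv₁ = 14.0 km/s

The Hohmann ellipse has a_t = (r₁ + r₂)/2 = 4.675×10^5 km.
On the circular orbit at r = 1.140×10^5 km, v_c = √(μ/r) = 43.16 km/s.
Vis-viva on the transfer ellipse at r = 1.140×10^5 km gives v_t = √[μ(2/r − 1/a_t)] = 57.20 km/s.
Δv₁ = |v_t − v_c| = |57.20 − 43.16| = 14.04 km/s.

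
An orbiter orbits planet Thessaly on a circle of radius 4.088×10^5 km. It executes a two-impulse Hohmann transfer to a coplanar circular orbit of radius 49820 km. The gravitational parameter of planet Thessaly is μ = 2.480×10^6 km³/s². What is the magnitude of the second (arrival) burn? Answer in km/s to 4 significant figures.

Transfer-ellipse semi-major axis a_t = (r₁ + r₂)/2 = (4.088×10^5 + 49820)/2 = 2.2931×10^5 km.
On the circular orbit at r = 49820 km, v_c = √(μ/r) = 7.055 km/s.
Transfer-orbit speed at the same r (vis-viva, a = a_t): v_t = √[μ(2/r − 1/a_t)] = 9.420 km/s.
Δv₂ = |v_t − v_c| = |9.420 − 7.055| = 2.365 km/s.

Δv₂ = 2.365 km/s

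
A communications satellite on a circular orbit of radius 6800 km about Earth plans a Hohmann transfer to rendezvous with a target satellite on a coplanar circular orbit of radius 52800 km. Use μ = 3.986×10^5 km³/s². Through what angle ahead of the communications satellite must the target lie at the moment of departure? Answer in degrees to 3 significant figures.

φ = 104°

Transfer-ellipse semi-major axis a_t = (r₁ + r₂)/2 = (6800 + 52800)/2 = 29800 km.
The half-period of the transfer ellipse is t = π√(a_t³/μ) = 25600 s.
Target angular speed ω₂ = √(μ/r₂³) = 5.204×10^-5 rad/s.
Angle swept by the target during transfer: ω₂·t = 1.332 rad = 76.32°.
The communications satellite traverses 180° on the transfer ellipse, so the target must lead by 180° − 76.32° = 104°.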